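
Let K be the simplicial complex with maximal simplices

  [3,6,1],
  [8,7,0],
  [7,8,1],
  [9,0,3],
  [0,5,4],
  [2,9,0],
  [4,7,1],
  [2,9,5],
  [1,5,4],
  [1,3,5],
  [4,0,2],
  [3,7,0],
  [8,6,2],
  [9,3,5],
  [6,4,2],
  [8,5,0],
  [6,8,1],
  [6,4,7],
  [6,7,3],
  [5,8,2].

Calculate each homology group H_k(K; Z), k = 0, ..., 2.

H_0 ≅ Z,  H_1 ≅ Z ⊕ Z/2Z,  H_2 = 0.

Take the total order 0 < 1 < 2 < 3 < 4 < 5 < 6 < 7 < 8 < 9 on the vertex set. Then K (dimension 2) consists of the simplices:

  0-simplices (10): [0], [1], [2], [3], [4], [5], [6], [7], [8], [9]
  1-simplices (30): (30 of them)
  2-simplices (20): (20 of them)

so the chain groups are C_0 ≅ Z^10, C_1 ≅ Z^30, C_2 ≅ Z^20.

∂_1: C_1 → C_0 is given by ∂[p,q] = [q] − [p].
This gives a 10×30 integer matrix of rank 9; reducing to Smith normal form yields diagonal entries (1,1,1,1,1,1,1,1,1).

Boundary ∂_2: C_2 → C_1 maps a triangle to the signed sum of its edges. For instance
  ∂[0,3,7] = [3,7] − [0,7] + [0,3],
  ∂[1,3,5] = [3,5] − [1,5] + [1,3].
As a 30×20 matrix over Z this has rank 20, with invariant factors (1,1,1,1,1,1,1,1,1,1,1,1,1,1,1,1,1,1,1,2).

From H_k ≅ ker(∂_k) / im(∂_{k+1}) we obtain:

  H_0: rank C_0 − rank ∂_1 = 10 − 9 = 1, and the invariant factors of ∂_1 are all 1, so H_0 = Z.
  H_1: rank ker ∂_1 − rank ∂_2 = (30 − 9) − 20 = 1, and ∂_2 has invariant factor 2 > 1, so H_1 = Z ⊕ Z/2Z.
  H_2: rank ker ∂_2 − rank ∂_3 = (20 − 20) − 0 = 0, and there is no ∂_3, so H_2 = 0.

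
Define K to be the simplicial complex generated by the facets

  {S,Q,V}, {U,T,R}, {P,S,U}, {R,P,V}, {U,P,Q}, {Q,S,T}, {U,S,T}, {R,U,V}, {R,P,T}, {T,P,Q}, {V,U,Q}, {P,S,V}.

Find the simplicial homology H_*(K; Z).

We work with the vertex ordering P < Q < R < S < T < U < V. The simplices of K, each written with vertices in increasing order, are:

  0-simplices (7): P, Q, R, S, T, U, V
  1-simplices (18): PQ, PR, PS, PT, PU, PV, QS, QT, QU, QV, RT, RU, RV, ST, SU, SV, TU, UV
  2-simplices (12): PQT, PQU, PRT, PRV, PSU, PSV, QST, QSV, QUV, RTU, RUV, STU

giving chain groups C_0 ≅ Z^7, C_1 ≅ Z^18, C_2 ≅ Z^12.

The boundary map ∂_1: C_1 → C_0 maps an edge to its endpoints' difference, ∂[p,q] = q − p. For instance
  ∂UV = V − U.
The 7×18 boundary matrix has rank 6 and Smith normal form diag(1,1,1,1,1,1).

The boundary map ∂_2: C_2 → C_1 acts by ∂[p,q,r] = [q,r] − [p,r] + [p,q]. For instance
  ∂PRT = RT − PT + PR,
  ∂QSV = SV − QV + QS.
This gives a 18×12 integer matrix of rank 12; reducing to Smith normal form yields diagonal entries (1,1,1,1,1,1,1,1,1,1,1,2).

Computing H_k = (kernel of ∂_k) / (image of ∂_{k+1}):

  H_0: rank C_0 − rank ∂_1 = 7 − 6 = 1, and the invariant factors of ∂_1 are all 1, so H_0 ≅ Z.
  H_1: rank ker ∂_1 − rank ∂_2 = (18 − 6) − 12 = 0, and ∂_2 has invariant factor 2 > 1, so H_1 ≅ Z_2.
  H_2: rank ker ∂_2 − rank ∂_3 = (12 − 12) − 0 = 0, and there is no ∂_3, so H_2 ≅ 0.

As a check, the Euler characteristic is 7 − 18 + 12 = 1, which agrees with 1 − 0 + 0 = 1.
(K is a triangulation of the real projective plane RP^2.)

H_0 = Z,  H_1 = Z_2,  H_2 = 0.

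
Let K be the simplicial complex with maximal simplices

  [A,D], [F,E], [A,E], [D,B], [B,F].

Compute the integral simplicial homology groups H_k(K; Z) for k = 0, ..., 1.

H_0 ≅ Z,  H_1 ≅ Z.

Order the vertices as A < B < D < E < F. Listing each simplex with vertices in this order, K has dimension 1 with simplices:

  0-simplices (5): A, B, D, E, F
  1-simplices (5): AD, AE, BD, BF, EF

so the chain groups are C_0 ≅ Z^5, C_1 ≅ Z^5.

∂_1: C_1 → C_0 sends each edge [p,q] (with p < q) to q − p. For instance
  ∂AD = D − A.
The resulting 5×5 matrix has rank 4, and its Smith normal form has invariant factors (1,1,1,1).

Computing H_k = (kernel of ∂_k) / (image of ∂_{k+1}):

  H_0: rank C_0 − rank ∂_1 = 5 − 4 = 1, and the invariant factors of ∂_1 are all 1, so H_0 = Z.
  H_1: rank ker ∂_1 − rank ∂_2 = (5 − 4) − 0 = 1, and there is no ∂_2, so H_1 = Z.

As a check, the Euler characteristic is 5 − 5 = 0, which agrees with 1 − 1 = 0.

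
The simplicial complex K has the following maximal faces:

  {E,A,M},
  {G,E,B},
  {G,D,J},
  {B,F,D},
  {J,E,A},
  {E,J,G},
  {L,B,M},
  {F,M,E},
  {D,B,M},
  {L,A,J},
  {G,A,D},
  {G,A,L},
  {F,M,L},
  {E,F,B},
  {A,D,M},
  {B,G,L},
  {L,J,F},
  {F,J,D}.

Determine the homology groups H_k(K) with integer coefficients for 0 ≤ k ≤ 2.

H_0 = Z,  H_1 = Z ⊕ Z/2Z,  H_2 = 0.

Take the total order A < B < D < E < F < G < J < L < M on the vertex set. Then K (dimension 2) consists of the simplices:

  0-simplices (9): A, B, D, E, F, G, J, L, M
  1-simplices (27): AD, AE, AG, AJ, AL, AM, BD, BE, BF, BG, BL, BM, DF, DG, DJ, DM, EF, EG, EJ, EM, FJ, FL, FM, GJ, GL, JL, LM
  2-simplices (18): ADG, ADM, AEJ, AEM, AGL, AJL, BDF, BDM, BEF, BEG, BGL, BLM, DFJ, DGJ, EFM, EGJ, FJL, FLM

giving chain groups C_0 ≅ Z^9, C_1 ≅ Z^27, C_2 ≅ Z^18.

The boundary map ∂_1: C_1 → C_0 is given by ∂[p,q] = [q] − [p]. For instance
  ∂FM = M − F.
As a 9×27 matrix over Z this has rank 8, with invariant factors (1,1,1,1,1,1,1,1).

Boundary ∂_2: C_2 → C_1 maps a triangle to the signed sum of its edges. For instance
  ∂BGL = GL − BL + BG,
  ∂AGL = GL − AL + AG.
As a 27×18 matrix over Z this has rank 18, with invariant factors (1,1,1,1,1,1,1,1,1,1,1,1,1,1,1,1,1,2).

Now H_k = ker ∂_k / im ∂_{k+1}, so:

  H_0: rank C_0 − rank ∂_1 = 9 − 8 = 1, and the invariant factors of ∂_1 are all 1, so H_0 = Z.
  H_1: rank ker ∂_1 − rank ∂_2 = (27 − 8) − 18 = 1, and ∂_2 has invariant factor 2 > 1, so H_1 = Z ⊕ Z/2Z.
  H_2: rank ker ∂_2 − rank ∂_3 = (18 − 18) − 0 = 0, and there is no ∂_3, so H_2 = 0.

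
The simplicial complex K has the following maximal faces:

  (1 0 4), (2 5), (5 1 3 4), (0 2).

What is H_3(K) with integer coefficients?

We work with the vertex ordering 0 < 1 < 2 < 3 < 4 < 5. The simplices of K, each written with vertices in increasing order, are:

  0-simplices (6): [0], [1], [2], [3], [4], [5]
  1-simplices (10): [0,1], [0,2], [0,4], [1,3], [1,4], [1,5], [2,5], [3,4], [3,5], [4,5]
  2-simplices (5): [0,1,4], [1,3,4], [1,3,5], [1,4,5], [3,4,5]
  3-simplices (1): [1,3,4,5]

giving chain groups C_0 ≅ Z^6, C_1 ≅ Z^10, C_2 ≅ Z^5, C_3 ≅ Z^1.

The boundary map ∂_1: C_1 → C_0 sends each edge [p,q] (with p < q) to q − p. For instance
  ∂[3,5] = [5] − [3].
This gives a 6×10 integer matrix of rank 5; reducing to Smith normal form yields diagonal entries (1,1,1,1,1).

The boundary map ∂_2: C_2 → C_1 acts by ∂[p,q,r] = [q,r] − [p,r] + [p,q]. For instance
  ∂[0,1,4] = [1,4] − [0,4] + [0,1],
  ∂[1,3,5] = [3,5] − [1,5] + [1,3].
The 10×5 boundary matrix has rank 4 and Smith normal form diag(1,1,1,1).

The boundary map ∂_3: C_3 → C_2 sends each 3-simplex σ to the alternating sum Σ_i (−1)^i (σ with its i-th vertex removed). For instance
  ∂[1,3,4,5] = [3,4,5] − [1,4,5] + [1,3,5] − [1,3,4].
This gives a 5×1 integer matrix of rank 1; reducing to Smith normal form yields diagonal entries (1).

From H_k ≅ ker(∂_k) / im(∂_{k+1}) we obtain:

  H_3: rank ker ∂_3 − rank ∂_4 = (1 − 1) − 0 = 0, and there is no ∂_4, so H_3 ≅ 0.

H_3 = 0.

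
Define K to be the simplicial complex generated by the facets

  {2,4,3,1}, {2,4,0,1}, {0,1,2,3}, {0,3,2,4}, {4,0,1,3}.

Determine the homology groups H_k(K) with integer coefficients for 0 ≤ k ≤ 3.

H_0 ≅ Z,  H_1 = 0,  H_2 = 0,  H_3 ≅ Z.

Fix the vertex order 0 < 1 < 2 < 3 < 4 and write every simplex with vertices in increasing order. Then dim K = 3 and the simplices of K are:

  0-simplices (5): [0], [1], [2], [3], [4]
  1-simplices (10): [0,1], [0,2], [0,3], [0,4], [1,2], [1,3], [1,4], [2,3], [2,4], [3,4]
  2-simplices (10): [0,1,2], [0,1,3], [0,1,4], [0,2,3], [0,2,4], [0,3,4], [1,2,3], [1,2,4], [1,3,4], [2,3,4]
  3-simplices (5): [0,1,2,3], [0,1,2,4], [0,1,3,4], [0,2,3,4], [1,2,3,4]

giving chain groups C_0 ≅ Z^5, C_1 ≅ Z^10, C_2 ≅ Z^10, C_3 ≅ Z^5.

The boundary map ∂_1: C_1 → C_0 sends each edge [p,q] (with p < q) to q − p. For instance
  ∂[0,3] = [3] − [0].
The 5×10 boundary matrix has rank 4 and Smith normal form diag(1,1,1,1).

The boundary map ∂_2: C_2 → C_1 maps a triangle to the signed sum of its edges. For instance
  ∂[0,1,2] = [1,2] − [0,2] + [0,1],
  ∂[0,1,4] = [1,4] − [0,4] + [0,1].
The resulting 10×10 matrix has rank 6, and its Smith normal form has invariant factors (1,1,1,1,1,1).

Boundary ∂_3: C_3 → C_2 sends each 3-simplex σ to the alternating sum Σ_i (−1)^i (σ with its i-th vertex removed). For instance
  ∂[0,1,2,4] = [1,2,4] − [0,2,4] + [0,1,4] − [0,1,2],
  ∂[0,1,3,4] = [1,3,4] − [0,3,4] + [0,1,4] − [0,1,3].
The 10×5 boundary matrix has rank 4 and Smith normal form diag(1,1,1,1).

Computing H_k = (kernel of ∂_k) / (image of ∂_{k+1}):

  H_0: rank C_0 − rank ∂_1 = 5 − 4 = 1, and the invariant factors of ∂_1 are all 1, so H_0 = Z.
  H_1: rank ker ∂_1 − rank ∂_2 = (10 − 4) − 6 = 0, and the invariant factors of ∂_2 are all 1, so H_1 = 0.
  H_2: rank ker ∂_2 − rank ∂_3 = (10 − 6) − 4 = 0, and the invariant factors of ∂_3 are all 1, so H_2 = 0.
  H_3: rank ker ∂_3 − rank ∂_4 = (5 − 4) − 0 = 1, and there is no ∂_4, so H_3 = Z.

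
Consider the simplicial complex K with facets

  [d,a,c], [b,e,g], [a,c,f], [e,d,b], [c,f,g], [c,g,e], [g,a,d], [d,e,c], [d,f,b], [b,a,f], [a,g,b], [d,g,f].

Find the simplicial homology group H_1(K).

H_1 = Z/2.

Fix the vertex order a < b < c < d < e < f < g and write every simplex with vertices in increasing order. Then dim K = 2 and the simplices of K are:

  0-simplices (7): a, b, c, d, e, f, g
  1-simplices (18): ab, ac, ad, af, ag, bd, be, bf, bg, cd, ce, cf, cg, de, df, dg, eg, fg
  2-simplices (12): abf, abg, acd, acf, adg, bde, bdf, beg, cde, ceg, cfg, dfg

Hence C_0 ≅ Z^7, C_1 ≅ Z^18, C_2 ≅ Z^12.

∂_1: C_1 → C_0 maps an edge to its endpoints' difference, ∂[p,q] = q − p. For instance
  ∂bf = f − b.
The 7×18 boundary matrix has rank 6 and Smith normal form diag(1,1,1,1,1,1).

∂_2: C_2 → C_1 acts by ∂[p,q,r] = [q,r] − [p,r] + [p,q]. For instance
  ∂dfg = fg − dg + df,
  ∂acf = cf − af + ac.
The resulting 18×12 matrix has rank 12, and its Smith normal form has invariant factors (1,1,1,1,1,1,1,1,1,1,1,2).

Computing H_k = (kernel of ∂_k) / (image of ∂_{k+1}):

  H_1: rank ker ∂_1 − rank ∂_2 = (18 − 6) − 12 = 0, and ∂_2 has invariant factor 2 > 1, so H_1 ≅ Z/2.

(K is a triangulation of the real projective plane RP^2.)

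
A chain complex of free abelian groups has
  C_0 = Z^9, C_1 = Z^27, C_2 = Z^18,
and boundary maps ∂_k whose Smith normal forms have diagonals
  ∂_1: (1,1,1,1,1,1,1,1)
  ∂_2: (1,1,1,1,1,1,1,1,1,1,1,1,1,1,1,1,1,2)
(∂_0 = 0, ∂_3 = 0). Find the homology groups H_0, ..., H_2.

H_0: b_0 = 9 − 0 − 8 = 1; torsion from ∂_1 factors > 1: none. So H_0 = Z.
H_1: b_1 = 27 − 8 − 18 = 1; torsion from ∂_2 factors > 1: [2]. So H_1 = Z ⊕ Z/2Z.
H_2: b_2 = 18 − 18 − 0 = 0; torsion from ∂_3 factors > 1: none. So H_2 = 0.

H_0 = Z,  H_1 = Z ⊕ Z/2Z,  H_2 = 0.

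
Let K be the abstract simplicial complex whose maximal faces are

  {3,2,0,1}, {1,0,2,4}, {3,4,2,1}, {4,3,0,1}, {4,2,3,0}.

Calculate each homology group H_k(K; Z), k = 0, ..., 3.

Take the total order 0 < 1 < 2 < 3 < 4 on the vertex set. Then K (dimension 3) consists of the simplices:

  0-simplices (5): [0], [1], [2], [3], [4]
  1-simplices (10): [0,1], [0,2], [0,3], [0,4], [1,2], [1,3], [1,4], [2,3], [2,4], [3,4]
  2-simplices (10): [0,1,2], [0,1,3], [0,1,4], [0,2,3], [0,2,4], [0,3,4], [1,2,3], [1,2,4], [1,3,4], [2,3,4]
  3-simplices (5): [0,1,2,3], [0,1,2,4], [0,1,3,4], [0,2,3,4], [1,2,3,4]

giving chain groups C_0 ≅ Z^5, C_1 ≅ Z^10, C_2 ≅ Z^10, C_3 ≅ Z^5.

∂_1: C_1 → C_0 maps an edge to its endpoints' difference, ∂[p,q] = q − p.
This gives a 5×10 integer matrix of rank 4; reducing to Smith normal form yields diagonal entries (1,1,1,1).

∂_2: C_2 → C_1 sends each 2-simplex [p,q,r] to [q,r] − [p,r] + [p,q]. For instance
  ∂[0,2,4] = [2,4] − [0,4] + [0,2],
  ∂[0,3,4] = [3,4] − [0,4] + [0,3].
The 10×10 boundary matrix has rank 6 and Smith normal form diag(1,1,1,1,1,1).

∂_3: C_3 → C_2 sends each 3-simplex σ to the alternating sum Σ_i (−1)^i (σ with its i-th vertex removed). For instance
  ∂[0,2,3,4] = [2,3,4] − [0,3,4] + [0,2,4] − [0,2,3],
  ∂[0,1,2,4] = [1,2,4] − [0,2,4] + [0,1,4] − [0,1,2].
As a 10×5 matrix over Z this has rank 4, with invariant factors (1,1,1,1).

From H_k ≅ ker(∂_k) / im(∂_{k+1}) we obtain:

  H_0: rank C_0 − rank ∂_1 = 5 − 4 = 1, and the invariant factors of ∂_1 are all 1, so H_0 = Z.
  H_1: rank ker ∂_1 − rank ∂_2 = (10 − 4) − 6 = 0, and the invariant factors of ∂_2 are all 1, so H_1 = 0.
  H_2: rank ker ∂_2 − rank ∂_3 = (10 − 6) − 4 = 0, and the invariant factors of ∂_3 are all 1, so H_2 = 0.
  H_3: rank ker ∂_3 − rank ∂_4 = (5 − 4) − 0 = 1, and there is no ∂_4, so H_3 = Z.

(K is a triangulation of the 3-sphere S^3.)

H_0 = Z,  H_1 = 0,  H_2 = 0,  H_3 = Z.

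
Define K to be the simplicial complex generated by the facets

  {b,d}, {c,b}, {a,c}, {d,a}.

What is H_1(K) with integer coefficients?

Fix the vertex order a < b < c < d and write every simplex with vertices in increasing order. Then dim K = 1 and the simplices of K are:

  0-simplices (4): a, b, c, d
  1-simplices (4): ac, ad, bc, bd

Hence C_0 ≅ Z^4, C_1 ≅ Z^4.

Boundary ∂_1: C_1 → C_0 maps an edge to its endpoints' difference, ∂[p,q] = q − p.
The resulting 4×4 matrix has rank 3, and its Smith normal form has invariant factors (1,1,1).

Reading off H_k = ker ∂_k / im ∂_{k+1}:

  H_1: rank ker ∂_1 − rank ∂_2 = (4 − 3) − 0 = 1, and there is no ∂_2, so H_1 = Z.

(K is a triangulation of the circle S^1.)

H_1 ≅ Z.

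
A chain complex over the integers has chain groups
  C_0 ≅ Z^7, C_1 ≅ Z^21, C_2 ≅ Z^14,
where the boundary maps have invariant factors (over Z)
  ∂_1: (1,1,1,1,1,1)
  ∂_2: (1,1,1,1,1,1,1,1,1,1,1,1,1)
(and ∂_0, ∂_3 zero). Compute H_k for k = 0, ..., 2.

H_0: b_0 = 7 − 0 − 6 = 1; torsion from ∂_1 factors > 1: none. So H_0 ≅ Z.
H_1: b_1 = 21 − 6 − 13 = 2; torsion from ∂_2 factors > 1: none. So H_1 ≅ Z^2.
H_2: b_2 = 14 − 13 − 0 = 1; torsion from ∂_3 factors > 1: none. So H_2 ≅ Z.

H_0 ≅ Z,  H_1 ≅ Z^2,  H_2 ≅ Z.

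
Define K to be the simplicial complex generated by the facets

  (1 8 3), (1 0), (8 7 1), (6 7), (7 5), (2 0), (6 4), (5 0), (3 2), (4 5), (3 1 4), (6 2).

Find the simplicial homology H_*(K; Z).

Take the total order 0 < 1 < 2 < 3 < 4 < 5 < 6 < 7 < 8 on the vertex set. Then K (dimension 2) consists of the simplices:

  0-simplices (9): [0], [1], [2], [3], [4], [5], [6], [7], [8]
  1-simplices (16): [0,1], [0,2], [0,5], [1,3], [1,4], [1,7], [1,8], [2,3], [2,6], [3,4], [3,8], [4,5], [4,6], [5,7], [6,7], [7,8]
  2-simplices (3): [1,3,4], [1,3,8], [1,7,8]

Hence C_0 ≅ Z^9, C_1 ≅ Z^16, C_2 ≅ Z^3.

∂_1: C_1 → C_0 is given by ∂[p,q] = [q] − [p].
The 9×16 boundary matrix has rank 8 and Smith normal form diag(1,1,1,1,1,1,1,1).

The boundary map ∂_2: C_2 → C_1 sends each 2-simplex [p,q,r] to [q,r] − [p,r] + [p,q]. For instance
  ∂[1,7,8] = [7,8] − [1,8] + [1,7],
  ∂[1,3,8] = [3,8] − [1,8] + [1,3].
As a 16×3 matrix over Z this has rank 3, with invariant factors (1,1,1).

Now H_k = ker ∂_k / im ∂_{k+1}, so:

  H_0: rank C_0 − rank ∂_1 = 9 − 8 = 1, and the invariant factors of ∂_1 are all 1, so H_0 ≅ Z.
  H_1: rank ker ∂_1 − rank ∂_2 = (16 − 8) − 3 = 5, and the invariant factors of ∂_2 are all 1, so H_1 ≅ Z^5.
  H_2: rank ker ∂_2 − rank ∂_3 = (3 − 3) − 0 = 0, and there is no ∂_3, so H_2 ≅ 0.

H_0 = Z,  H_1 = Z^5,  H_2 = 0.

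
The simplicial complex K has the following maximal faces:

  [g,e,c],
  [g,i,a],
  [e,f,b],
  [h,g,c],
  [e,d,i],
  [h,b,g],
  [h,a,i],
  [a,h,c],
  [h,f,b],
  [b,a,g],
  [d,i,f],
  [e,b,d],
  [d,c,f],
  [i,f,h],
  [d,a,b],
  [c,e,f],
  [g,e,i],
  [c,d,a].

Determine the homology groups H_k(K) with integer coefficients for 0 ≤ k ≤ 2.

H_0 ≅ Z,  H_1 ≅ Z ⊕ Z/2Z,  H_2 = 0.

K has 9 vertices, 27 edges, 18 triangles.
rank ∂_0 = 0, rank ∂_1 = 8 ⇒ b_0 = 9 − 0 − 8 = 1; all invariant factors of ∂_1 are 1 so no torsion. So H_0 ≅ Z.
rank ∂_1 = 8, rank ∂_2 = 18 ⇒ b_1 = 27 − 8 − 18 = 1; ∂_2 has invariant factor(s) [2] giving torsion. So H_1 ≅ Z ⊕ Z/2Z.
rank ∂_2 = 18, rank ∂_3 = 0 ⇒ b_2 = 18 − 18 − 0 = 0. So H_2 ≅ 0.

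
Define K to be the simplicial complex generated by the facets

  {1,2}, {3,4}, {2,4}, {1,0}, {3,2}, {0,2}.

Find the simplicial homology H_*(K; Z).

Order the vertices as 0 < 1 < 2 < 3 < 4. Listing each simplex with vertices in this order, K has dimension 1 with simplices:

  0-simplices (5): [0], [1], [2], [3], [4]
  1-simplices (6): [0,1], [0,2], [1,2], [2,3], [2,4], [3,4]

giving chain groups C_0 ≅ Z^5, C_1 ≅ Z^6.

Boundary ∂_1: C_1 → C_0 is given by ∂[p,q] = [q] − [p]. For instance
  ∂[0,1] = [1] − [0].
The resulting 5×6 matrix has rank 4, and its Smith normal form has invariant factors (1,1,1,1).

Computing H_k = (kernel of ∂_k) / (image of ∂_{k+1}):

  H_0: rank C_0 − rank ∂_1 = 5 − 4 = 1, and the invariant factors of ∂_1 are all 1, so H_0 ≅ Z.
  H_1: rank ker ∂_1 − rank ∂_2 = (6 − 4) − 0 = 2, and there is no ∂_2, so H_1 ≅ Z^2.

As a check, the Euler characteristic is 5 − 6 = -1, which agrees with 1 − 2 = -1.
(K is a triangulation of a wedge of 2 circles.)

H_0 ≅ Z,  H_1 ≅ Z^2.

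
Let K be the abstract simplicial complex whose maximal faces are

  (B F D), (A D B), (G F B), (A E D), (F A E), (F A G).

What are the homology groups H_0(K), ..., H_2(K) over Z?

Take the total order A < B < D < E < F < G on the vertex set. Then K (dimension 2) consists of the simplices:

  0-simplices (6): A, B, D, E, F, G
  1-simplices (12): AB, AD, AE, AF, AG, BD, BF, BG, DE, DF, EF, FG
  2-simplices (6): ABD, ADE, AEF, AFG, BDF, BFG

so the chain groups are C_0 ≅ Z^6, C_1 ≅ Z^12, C_2 ≅ Z^6.

Boundary ∂_1: C_1 → C_0 sends each edge [p,q] (with p < q) to q − p. For instance
  ∂AF = F − A.
The resulting 6×12 matrix has rank 5, and its Smith normal form has invariant factors (1,1,1,1,1).

∂_2: C_2 → C_1 maps a triangle to the signed sum of its edges. For instance
  ∂AFG = FG − AG + AF,
  ∂ABD = BD − AD + AB.
The resulting 12×6 matrix has rank 6, and its Smith normal form has invariant factors (1,1,1,1,1,1).

From H_k ≅ ker(∂_k) / im(∂_{k+1}) we obtain:

  H_0: rank C_0 − rank ∂_1 = 6 − 5 = 1, and the invariant factors of ∂_1 are all 1, so H_0 = Z.
  H_1: rank ker ∂_1 − rank ∂_2 = (12 − 5) − 6 = 1, and the invariant factors of ∂_2 are all 1, so H_1 = Z.
  H_2: rank ker ∂_2 − rank ∂_3 = (6 − 6) − 0 = 0, and there is no ∂_3, so H_2 = 0.

As a check, the Euler characteristic is 6 − 12 + 6 = 0, which agrees with 1 − 1 + 0 = 0.
(K is a triangulation of the cylinder S^1 x I.)

H_0 = Z,  H_1 = Z,  H_2 = 0.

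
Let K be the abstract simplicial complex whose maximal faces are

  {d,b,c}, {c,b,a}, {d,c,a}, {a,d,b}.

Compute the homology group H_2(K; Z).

Take the total order a < b < c < d on the vertex set. Then K (dimension 2) consists of the simplices:

  0-simplices (4): a, b, c, d
  1-simplices (6): ab, ac, ad, bc, bd, cd
  2-simplices (4): abc, abd, acd, bcd

Hence C_0 ≅ Z^4, C_1 ≅ Z^6, C_2 ≅ Z^4.

∂_1: C_1 → C_0 sends each edge [p,q] (with p < q) to q − p. For instance
  ∂ac = c − a.
The resulting 4×6 matrix has rank 3, and its Smith normal form has invariant factors (1,1,1).

Boundary ∂_2: C_2 → C_1 acts by ∂[p,q,r] = [q,r] − [p,r] + [p,q]. For instance
  ∂abc = bc − ac + ab,
  ∂bcd = cd − bd + bc.
As a 6×4 matrix over Z this has rank 3, with invariant factors (1,1,1).

Reading off H_k = ker ∂_k / im ∂_{k+1}:

  H_2: rank ker ∂_2 − rank ∂_3 = (4 − 3) − 0 = 1, and there is no ∂_3, so H_2 ≅ Z.

H_2 = Z.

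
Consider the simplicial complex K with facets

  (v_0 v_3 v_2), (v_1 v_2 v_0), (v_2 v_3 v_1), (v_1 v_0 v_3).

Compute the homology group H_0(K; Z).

H_0 = Z.

Fix the vertex order v_0 < v_1 < v_2 < v_3 and write every simplex with vertices in increasing order. Then dim K = 2 and the simplices of K are:

  0-simplices (4): [v_0], [v_1], [v_2], [v_3]
  1-simplices (6): [v_0,v_1], [v_0,v_2], [v_0,v_3], [v_1,v_2], [v_1,v_3], [v_2,v_3]
  2-simplices (4): [v_0,v_1,v_2], [v_0,v_1,v_3], [v_0,v_2,v_3], [v_1,v_2,v_3]

so the chain groups are C_0 ≅ Z^4, C_1 ≅ Z^6, C_2 ≅ Z^4.

The boundary map ∂_1: C_1 → C_0 maps an edge to its endpoints' difference, ∂[p,q] = q − p. For instance
  ∂[v_1,v_2] = [v_2] − [v_1].
As a 4×6 matrix over Z this has rank 3, with invariant factors (1,1,1).

∂_2: C_2 → C_1 acts by ∂[p,q,r] = [q,r] − [p,r] + [p,q]. For instance
  ∂[v_0,v_1,v_3] = [v_1,v_3] − [v_0,v_3] + [v_0,v_1],
  ∂[v_1,v_2,v_3] = [v_2,v_3] − [v_1,v_3] + [v_1,v_2].
As a 6×4 matrix over Z this has rank 3, with invariant factors (1,1,1).

Now H_k = ker ∂_k / im ∂_{k+1}, so:

  H_0: rank C_0 − rank ∂_1 = 4 − 3 = 1, and the invariant factors of ∂_1 are all 1, so H_0 ≅ Z.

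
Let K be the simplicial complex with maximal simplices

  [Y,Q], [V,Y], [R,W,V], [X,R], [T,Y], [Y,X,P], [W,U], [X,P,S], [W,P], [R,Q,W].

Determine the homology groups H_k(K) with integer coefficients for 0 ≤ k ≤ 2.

H_0 = Z,  H_1 = Z^3,  H_2 = 0.

Take the total order P < Q < R < S < T < U < V < W < X < Y on the vertex set. Then K (dimension 2) consists of the simplices:

  0-simplices (10): P, Q, R, S, T, U, V, W, X, Y
  1-simplices (16): PS, PW, PX, PY, QR, QW, QY, RV, RW, RX, SX, TY, UW, VW, VY, XY
  2-simplices (4): PSX, PXY, QRW, RVW

Hence C_0 ≅ Z^10, C_1 ≅ Z^16, C_2 ≅ Z^4.

Boundary ∂_1: C_1 → C_0 maps an edge to its endpoints' difference, ∂[p,q] = q − p. For instance
  ∂PS = S − P.
The 10×16 boundary matrix has rank 9 and Smith normal form diag(1,1,1,1,1,1,1,1,1).

Boundary ∂_2: C_2 → C_1 acts by ∂[p,q,r] = [q,r] − [p,r] + [p,q]. For instance
  ∂RVW = VW − RW + RV,
  ∂PSX = SX − PX + PS.
The 16×4 boundary matrix has rank 4 and Smith normal form diag(1,1,1,1).

From H_k ≅ ker(∂_k) / im(∂_{k+1}) we obtain:

  H_0: rank C_0 − rank ∂_1 = 10 − 9 = 1, and the invariant factors of ∂_1 are all 1, so H_0 = Z.
  H_1: rank ker ∂_1 − rank ∂_2 = (16 − 9) − 4 = 3, and the invariant factors of ∂_2 are all 1, so H_1 = Z^3.
  H_2: rank ker ∂_2 − rank ∂_3 = (4 − 4) − 0 = 0, and there is no ∂_3, so H_2 = 0.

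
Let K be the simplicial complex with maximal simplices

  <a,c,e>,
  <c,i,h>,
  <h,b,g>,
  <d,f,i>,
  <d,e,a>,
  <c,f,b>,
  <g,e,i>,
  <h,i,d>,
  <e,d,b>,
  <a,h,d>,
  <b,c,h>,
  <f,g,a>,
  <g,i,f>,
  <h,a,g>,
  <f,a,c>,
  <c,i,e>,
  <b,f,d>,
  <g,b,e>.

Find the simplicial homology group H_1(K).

H_1 ≅ Z^2.

We work with the vertex ordering a < b < c < d < e < f < g < h < i. The simplices of K, each written with vertices in increasing order, are:

  0-simplices (9): a, b, c, d, e, f, g, h, i
  1-simplices (27): ac, ad, ae, af, ag, ah, bc, bd, be, bf, bg, bh, ce, cf, ch, ci, de, df, dh, di, eg, ei, fg, fi, gh, gi, hi
  2-simplices (18): ace, acf, ade, adh, afg, agh, bcf, bch, bde, bdf, beg, bgh, cei, chi, dfi, dhi, egi, fgi

giving chain groups C_0 ≅ Z^9, C_1 ≅ Z^27, C_2 ≅ Z^18.

Boundary ∂_1: C_1 → C_0 sends each edge [p,q] (with p < q) to q − p.
The 9×27 boundary matrix has rank 8 and Smith normal form diag(1,1,1,1,1,1,1,1).

The boundary map ∂_2: C_2 → C_1 acts by ∂[p,q,r] = [q,r] − [p,r] + [p,q]. For instance
  ∂dhi = hi − di + dh,
  ∂bdf = df − bf + bd.
The 27×18 boundary matrix has rank 17 and Smith normal form diag(1,1,1,1,1,1,1,1,1,1,1,1,1,1,1,1,1).

Computing H_k = (kernel of ∂_k) / (image of ∂_{k+1}):

  H_1: rank ker ∂_1 − rank ∂_2 = (27 − 8) − 17 = 2, and the invariant factors of ∂_2 are all 1, so H_1 ≅ Z^2.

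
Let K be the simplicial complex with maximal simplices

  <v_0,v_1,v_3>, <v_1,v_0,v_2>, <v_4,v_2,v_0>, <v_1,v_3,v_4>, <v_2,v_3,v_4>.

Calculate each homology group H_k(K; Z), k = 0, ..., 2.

H_0 ≅ Z,  H_1 ≅ Z,  H_2 = 0.

K has 5 vertices, 10 edges, 5 triangles.
rank ∂_0 = 0, rank ∂_1 = 4 ⇒ b_0 = 5 − 0 − 4 = 1; all invariant factors of ∂_1 are 1 so no torsion. So H_0 = Z.
rank ∂_1 = 4, rank ∂_2 = 5 ⇒ b_1 = 10 − 4 − 5 = 1; all invariant factors of ∂_2 are 1 so no torsion. So H_1 = Z.
rank ∂_2 = 5, rank ∂_3 = 0 ⇒ b_2 = 5 − 5 − 0 = 0. So H_2 = 0.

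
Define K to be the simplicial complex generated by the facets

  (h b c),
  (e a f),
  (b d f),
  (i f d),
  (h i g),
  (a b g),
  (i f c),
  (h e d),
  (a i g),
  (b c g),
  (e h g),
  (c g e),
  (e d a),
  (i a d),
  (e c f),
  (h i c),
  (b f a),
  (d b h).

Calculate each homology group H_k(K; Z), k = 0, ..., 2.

K has 9 vertices, 27 edges, 18 triangles.
rank ∂_0 = 0, rank ∂_1 = 8 ⇒ b_0 = 9 − 0 − 8 = 1; all invariant factors of ∂_1 are 1 so no torsion. So H_0 ≅ Z.
rank ∂_1 = 8, rank ∂_2 = 18 ⇒ b_1 = 27 − 8 − 18 = 1; ∂_2 has invariant factor(s) [2] giving torsion. So H_1 ≅ Z × Z/2.
rank ∂_2 = 18, rank ∂_3 = 0 ⇒ b_2 = 18 − 18 − 0 = 0. So H_2 ≅ 0.

H_0 = Z,  H_1 = Z × Z/2,  H_2 = 0.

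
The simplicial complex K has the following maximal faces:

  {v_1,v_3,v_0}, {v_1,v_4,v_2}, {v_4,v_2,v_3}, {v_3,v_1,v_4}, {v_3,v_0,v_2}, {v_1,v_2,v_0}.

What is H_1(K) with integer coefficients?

Take the total order v_0 < v_1 < v_2 < v_3 < v_4 on the vertex set. Then K (dimension 2) consists of the simplices:

  0-simplices (5): [v_0], [v_1], [v_2], [v_3], [v_4]
  1-simplices (9): [v_0,v_1], [v_0,v_2], [v_0,v_3], [v_1,v_2], [v_1,v_3], [v_1,v_4], [v_2,v_3], [v_2,v_4], [v_3,v_4]
  2-simplices (6): [v_0,v_1,v_2], [v_0,v_1,v_3], [v_0,v_2,v_3], [v_1,v_2,v_4], [v_1,v_3,v_4], [v_2,v_3,v_4]

so the chain groups are C_0 ≅ Z^5, C_1 ≅ Z^9, C_2 ≅ Z^6.

The boundary map ∂_1: C_1 → C_0 maps an edge to its endpoints' difference, ∂[p,q] = q − p.
The 5×9 boundary matrix has rank 4 and Smith normal form diag(1,1,1,1).

The boundary map ∂_2: C_2 → C_1 acts by ∂[p,q,r] = [q,r] − [p,r] + [p,q]. For instance
  ∂[v_0,v_1,v_3] = [v_1,v_3] − [v_0,v_3] + [v_0,v_1],
  ∂[v_1,v_3,v_4] = [v_3,v_4] − [v_1,v_4] + [v_1,v_3].
As a 9×6 matrix over Z this has rank 5, with invariant factors (1,1,1,1,1).

Reading off H_k = ker ∂_k / im ∂_{k+1}:

  H_1: rank ker ∂_1 − rank ∂_2 = (9 − 4) − 5 = 0, and the invariant factors of ∂_2 are all 1, so H_1 ≅ 0.

H_1 ≅ 0.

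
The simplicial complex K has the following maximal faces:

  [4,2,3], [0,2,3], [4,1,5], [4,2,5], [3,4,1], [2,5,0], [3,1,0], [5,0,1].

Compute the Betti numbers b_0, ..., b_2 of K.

Order the vertices as 0 < 1 < 2 < 3 < 4 < 5. Listing each simplex with vertices in this order, K has dimension 2 with simplices:

  0-simplices (6): [0], [1], [2], [3], [4], [5]
  1-simplices (12): [0,1], [0,2], [0,3], [0,5], [1,3], [1,4], [1,5], [2,3], [2,4], [2,5], [3,4], [4,5]
  2-simplices (8): [0,1,3], [0,1,5], [0,2,3], [0,2,5], [1,3,4], [1,4,5], [2,3,4], [2,4,5]

Hence C_0 ≅ Z^6, C_1 ≅ Z^12, C_2 ≅ Z^8.

The boundary map ∂_1: C_1 → C_0 is given by ∂[p,q] = [q] − [p].
The 6×12 boundary matrix has rank 5 and Smith normal form diag(1,1,1,1,1).

Boundary ∂_2: C_2 → C_1 maps a triangle to the signed sum of its edges. For instance
  ∂[0,1,3] = [1,3] − [0,3] + [0,1],
  ∂[1,3,4] = [3,4] − [1,4] + [1,3].
The 12×8 boundary matrix has rank 7 and Smith normal form diag(1,1,1,1,1,1,1).

Reading off H_k = ker ∂_k / im ∂_{k+1}:

  H_0: rank C_0 − rank ∂_1 = 6 − 5 = 1, and the invariant factors of ∂_1 are all 1, so H_0 ≅ Z.
  H_1: rank ker ∂_1 − rank ∂_2 = (12 − 5) − 7 = 0, and the invariant factors of ∂_2 are all 1, so H_1 ≅ 0.
  H_2: rank ker ∂_2 − rank ∂_3 = (8 − 7) − 0 = 1, and there is no ∂_3, so H_2 ≅ Z.

Hence the Betti numbers are b_0 = 1, b_1 = 0, b_2 = 1.

b_0 = 1, b_1 = 0, b_2 = 1.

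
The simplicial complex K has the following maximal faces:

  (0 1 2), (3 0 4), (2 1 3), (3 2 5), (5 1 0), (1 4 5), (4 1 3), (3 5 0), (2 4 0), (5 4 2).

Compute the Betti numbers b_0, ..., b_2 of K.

b_0 = 1, b_1 = 0, b_2 = 0.

Fix the vertex order 0 < 1 < 2 < 3 < 4 < 5 and write every simplex with vertices in increasing order. Then dim K = 2 and the simplices of K are:

  0-simplices (6): [0], [1], [2], [3], [4], [5]
  1-simplices (15): [0,1], [0,2], [0,3], [0,4], [0,5], [1,2], [1,3], [1,4], [1,5], [2,3], [2,4], [2,5], [3,4], [3,5], [4,5]
  2-simplices (10): [0,1,2], [0,1,5], [0,2,4], [0,3,4], [0,3,5], [1,2,3], [1,3,4], [1,4,5], [2,3,5], [2,4,5]

Hence C_0 ≅ Z^6, C_1 ≅ Z^15, C_2 ≅ Z^10.

Boundary ∂_1: C_1 → C_0 is given by ∂[p,q] = [q] − [p]. For instance
  ∂[1,2] = [2] − [1].
The 6×15 boundary matrix has rank 5 and Smith normal form diag(1,1,1,1,1).

Boundary ∂_2: C_2 → C_1 sends each 2-simplex [p,q,r] to [q,r] − [p,r] + [p,q]. For instance
  ∂[0,2,4] = [2,4] − [0,4] + [0,2],
  ∂[1,4,5] = [4,5] − [1,5] + [1,4].
The 15×10 boundary matrix has rank 10 and Smith normal form diag(1,1,1,1,1,1,1,1,1,2).

Computing H_k = (kernel of ∂_k) / (image of ∂_{k+1}):

  H_0: rank C_0 − rank ∂_1 = 6 − 5 = 1, and the invariant factors of ∂_1 are all 1, so H_0 ≅ Z.
  H_1: rank ker ∂_1 − rank ∂_2 = (15 − 5) − 10 = 0, and ∂_2 has invariant factor 2 > 1, so H_1 ≅ Z/2.
  H_2: rank ker ∂_2 − rank ∂_3 = (10 − 10) − 0 = 0, and there is no ∂_3, so H_2 ≅ 0.

As a check, the Euler characteristic is 6 − 15 + 10 = 1, which agrees with 1 − 0 + 0 = 1.

Hence the Betti numbers are b_0 = 1, b_1 = 0, b_2 = 0.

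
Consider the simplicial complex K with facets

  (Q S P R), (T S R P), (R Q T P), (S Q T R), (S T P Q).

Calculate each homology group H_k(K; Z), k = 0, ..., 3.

H_0 ≅ Z,  H_1 = 0,  H_2 = 0,  H_3 ≅ Z.

Take the total order P < Q < R < S < T on the vertex set. Then K (dimension 3) consists of the simplices:

  0-simplices (5): P, Q, R, S, T
  1-simplices (10): PQ, PR, PS, PT, QR, QS, QT, RS, RT, ST
  2-simplices (10): PQR, PQS, PQT, PRS, PRT, PST, QRS, QRT, QST, RST
  3-simplices (5): PQRS, PQRT, PQST, PRST, QRST

so the chain groups are C_0 ≅ Z^5, C_1 ≅ Z^10, C_2 ≅ Z^10, C_3 ≅ Z^5.

Boundary ∂_1: C_1 → C_0 is given by ∂[p,q] = [q] − [p]. For instance
  ∂RT = T − R.
The resulting 5×10 matrix has rank 4, and its Smith normal form has invariant factors (1,1,1,1).

The boundary map ∂_2: C_2 → C_1 acts by ∂[p,q,r] = [q,r] − [p,r] + [p,q]. For instance
  ∂PRS = RS − PS + PR,
  ∂QRT = RT − QT + QR.
As a 10×10 matrix over Z this has rank 6, with invariant factors (1,1,1,1,1,1).

∂_3: C_3 → C_2 sends each 3-simplex σ to the alternating sum Σ_i (−1)^i (σ with its i-th vertex removed). For instance
  ∂PQRT = QRT − PRT + PQT − PQR,
  ∂PQRS = QRS − PRS + PQS − PQR.
The resulting 10×5 matrix has rank 4, and its Smith normal form has invariant factors (1,1,1,1).

From H_k ≅ ker(∂_k) / im(∂_{k+1}) we obtain:

  H_0: rank C_0 − rank ∂_1 = 5 − 4 = 1, and the invariant factors of ∂_1 are all 1, so H_0 ≅ Z.
  H_1: rank ker ∂_1 − rank ∂_2 = (10 − 4) − 6 = 0, and the invariant factors of ∂_2 are all 1, so H_1 ≅ 0.
  H_2: rank ker ∂_2 − rank ∂_3 = (10 − 6) − 4 = 0, and the invariant factors of ∂_3 are all 1, so H_2 ≅ 0.
  H_3: rank ker ∂_3 − rank ∂_4 = (5 − 4) − 0 = 1, and there is no ∂_4, so H_3 ≅ Z.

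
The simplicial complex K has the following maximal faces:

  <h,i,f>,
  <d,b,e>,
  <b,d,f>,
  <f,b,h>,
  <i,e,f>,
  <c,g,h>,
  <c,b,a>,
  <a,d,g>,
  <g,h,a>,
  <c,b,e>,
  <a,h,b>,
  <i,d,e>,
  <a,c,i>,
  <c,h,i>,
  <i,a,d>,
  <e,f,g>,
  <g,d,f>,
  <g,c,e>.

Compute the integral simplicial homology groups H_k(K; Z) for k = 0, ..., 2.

H_0 = Z,  H_1 = Z ⊕ Z/2,  H_2 = 0.

We work with the vertex ordering a < b < c < d < e < f < g < h < i. The simplices of K, each written with vertices in increasing order, are:

  0-simplices (9): a, b, c, d, e, f, g, h, i
  1-simplices (27): ab, ac, ad, ag, ah, ai, bc, bd, be, bf, bh, ce, cg, ch, ci, de, df, dg, di, ef, eg, ei, fg, fh, fi, gh, hi
  2-simplices (18): abc, abh, aci, adg, adi, agh, bce, bde, bdf, bfh, ceg, cgh, chi, dei, dfg, efg, efi, fhi

giving chain groups C_0 ≅ Z^9, C_1 ≅ Z^27, C_2 ≅ Z^18.

∂_1: C_1 → C_0 sends each edge [p,q] (with p < q) to q − p.
The 9×27 boundary matrix has rank 8 and Smith normal form diag(1,1,1,1,1,1,1,1).

Boundary ∂_2: C_2 → C_1 maps a triangle to the signed sum of its edges. For instance
  ∂chi = hi − ci + ch,
  ∂bce = ce − be + bc.
As a 27×18 matrix over Z this has rank 18, with invariant factors (1,1,1,1,1,1,1,1,1,1,1,1,1,1,1,1,1,2).

Computing H_k = (kernel of ∂_k) / (image of ∂_{k+1}):

  H_0: rank C_0 − rank ∂_1 = 9 − 8 = 1, and the invariant factors of ∂_1 are all 1, so H_0 ≅ Z.
  H_1: rank ker ∂_1 − rank ∂_2 = (27 − 8) − 18 = 1, and ∂_2 has invariant factor 2 > 1, so H_1 ≅ Z ⊕ Z/2.
  H_2: rank ker ∂_2 − rank ∂_3 = (18 − 18) − 0 = 0, and there is no ∂_3, so H_2 ≅ 0.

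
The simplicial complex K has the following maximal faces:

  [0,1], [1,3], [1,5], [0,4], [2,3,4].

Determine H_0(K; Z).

H_0 = Z.

K has 6 vertices, 7 edges, 1 triangle.
rank ∂_0 = 0, rank ∂_1 = 5 ⇒ b_0 = 6 − 0 − 5 = 1; all invariant factors of ∂_1 are 1 so no torsion. So H_0 = Z.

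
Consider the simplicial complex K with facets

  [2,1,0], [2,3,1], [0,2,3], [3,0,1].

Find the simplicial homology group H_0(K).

Order the vertices as 0 < 1 < 2 < 3. Listing each simplex with vertices in this order, K has dimension 2 with simplices:

  0-simplices (4): [0], [1], [2], [3]
  1-simplices (6): [0,1], [0,2], [0,3], [1,2], [1,3], [2,3]
  2-simplices (4): [0,1,2], [0,1,3], [0,2,3], [1,2,3]

giving chain groups C_0 ≅ Z^4, C_1 ≅ Z^6, C_2 ≅ Z^4.

∂_1: C_1 → C_0 is given by ∂[p,q] = [q] − [p]. For instance
  ∂[0,3] = [3] − [0].
The resulting 4×6 matrix has rank 3, and its Smith normal form has invariant factors (1,1,1).

The boundary map ∂_2: C_2 → C_1 maps a triangle to the signed sum of its edges. For instance
  ∂[0,1,2] = [1,2] − [0,2] + [0,1],
  ∂[1,2,3] = [2,3] − [1,3] + [1,2].
As a 6×4 matrix over Z this has rank 3, with invariant factors (1,1,1).

Computing H_k = (kernel of ∂_k) / (image of ∂_{k+1}):

  H_0: rank C_0 − rank ∂_1 = 4 − 3 = 1, and the invariant factors of ∂_1 are all 1, so H_0 ≅ Z.

H_0 ≅ Z.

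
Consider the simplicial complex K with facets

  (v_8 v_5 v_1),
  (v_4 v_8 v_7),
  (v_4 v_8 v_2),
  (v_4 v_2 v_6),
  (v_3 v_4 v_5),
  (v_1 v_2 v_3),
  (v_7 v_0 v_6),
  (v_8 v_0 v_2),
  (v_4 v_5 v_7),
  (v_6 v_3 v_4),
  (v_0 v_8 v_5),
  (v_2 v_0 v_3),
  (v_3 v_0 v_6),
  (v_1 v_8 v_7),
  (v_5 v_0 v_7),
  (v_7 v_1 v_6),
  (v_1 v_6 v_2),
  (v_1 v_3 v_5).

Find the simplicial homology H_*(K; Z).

Fix the vertex order v_0 < v_1 < v_2 < v_3 < v_4 < v_5 < v_6 < v_7 < v_8 and write every simplex with vertices in increasing order. Then dim K = 2 and the simplices of K are:

  0-simplices (9): [v_0], [v_1], [v_2], [v_3], [v_4], [v_5], [v_6], [v_7], [v_8]
  1-simplices (27): (27 of them)
  2-simplices (18): (18 of them)

giving chain groups C_0 ≅ Z^9, C_1 ≅ Z^27, C_2 ≅ Z^18.

Boundary ∂_1: C_1 → C_0 maps an edge to its endpoints' difference, ∂[p,q] = q − p.
This gives a 9×27 integer matrix of rank 8; reducing to Smith normal form yields diagonal entries (1,1,1,1,1,1,1,1).

∂_2: C_2 → C_1 sends each 2-simplex [p,q,r] to [q,r] − [p,r] + [p,q]. For instance
  ∂[v_3,v_4,v_6] = [v_4,v_6] − [v_3,v_6] + [v_3,v_4],
  ∂[v_2,v_4,v_6] = [v_4,v_6] − [v_2,v_6] + [v_2,v_4].
The 27×18 boundary matrix has rank 18 and Smith normal form diag(1,1,1,1,1,1,1,1,1,1,1,1,1,1,1,1,1,2).

Reading off H_k = ker ∂_k / im ∂_{k+1}:

  H_0: rank C_0 − rank ∂_1 = 9 − 8 = 1, and the invariant factors of ∂_1 are all 1, so H_0 = Z.
  H_1: rank ker ∂_1 − rank ∂_2 = (27 − 8) − 18 = 1, and ∂_2 has invariant factor 2 > 1, so H_1 = Z ⊕ Z/2Z.
  H_2: rank ker ∂_2 − rank ∂_3 = (18 − 18) − 0 = 0, and there is no ∂_3, so H_2 = 0.

As a check, the Euler characteristic is 9 − 27 + 18 = 0, which agrees with 1 − 1 + 0 = 0.
(K is a triangulation of the Klein bottle.)

H_0 ≅ Z,  H_1 ≅ Z ⊕ Z/2Z,  H_2 = 0.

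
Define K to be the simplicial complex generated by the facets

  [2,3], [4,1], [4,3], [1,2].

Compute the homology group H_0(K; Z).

H_0 ≅ Z.

Order the vertices as 1 < 2 < 3 < 4. Listing each simplex with vertices in this order, K has dimension 1 with simplices:

  0-simplices (4): [1], [2], [3], [4]
  1-simplices (4): [1,2], [1,4], [2,3], [3,4]

giving chain groups C_0 ≅ Z^4, C_1 ≅ Z^4.

The boundary map ∂_1: C_1 → C_0 is given by ∂[p,q] = [q] − [p].
As a 4×4 matrix over Z this has rank 3, with invariant factors (1,1,1).

From H_k ≅ ker(∂_k) / im(∂_{k+1}) we obtain:

  H_0: rank C_0 − rank ∂_1 = 4 − 3 = 1, and the invariant factors of ∂_1 are all 1, so H_0 = Z.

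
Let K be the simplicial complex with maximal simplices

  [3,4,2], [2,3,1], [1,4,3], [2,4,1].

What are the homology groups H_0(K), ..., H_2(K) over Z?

Take the total order 1 < 2 < 3 < 4 on the vertex set. Then K (dimension 2) consists of the simplices:

  0-simplices (4): [1], [2], [3], [4]
  1-simplices (6): [1,2], [1,3], [1,4], [2,3], [2,4], [3,4]
  2-simplices (4): [1,2,3], [1,2,4], [1,3,4], [2,3,4]

Hence C_0 ≅ Z^4, C_1 ≅ Z^6, C_2 ≅ Z^4.

The boundary map ∂_1: C_1 → C_0 maps an edge to its endpoints' difference, ∂[p,q] = q − p. For instance
  ∂[2,3] = [3] − [2].
This gives a 4×6 integer matrix of rank 3; reducing to Smith normal form yields diagonal entries (1,1,1).

∂_2: C_2 → C_1 sends each 2-simplex [p,q,r] to [q,r] − [p,r] + [p,q]. For instance
  ∂[1,3,4] = [3,4] − [1,4] + [1,3],
  ∂[1,2,3] = [2,3] − [1,3] + [1,2].
As a 6×4 matrix over Z this has rank 3, with invariant factors (1,1,1).

Reading off H_k = ker ∂_k / im ∂_{k+1}:

  H_0: rank C_0 − rank ∂_1 = 4 − 3 = 1, and the invariant factors of ∂_1 are all 1, so H_0 ≅ Z.
  H_1: rank ker ∂_1 − rank ∂_2 = (6 − 3) − 3 = 0, and the invariant factors of ∂_2 are all 1, so H_1 ≅ 0.
  H_2: rank ker ∂_2 − rank ∂_3 = (4 − 3) − 0 = 1, and there is no ∂_3, so H_2 ≅ Z.

As a check, the Euler characteristic is 4 − 6 + 4 = 2, which agrees with 1 − 0 + 1 = 2.

H_0 = Z,  H_1 = 0,  H_2 = Z.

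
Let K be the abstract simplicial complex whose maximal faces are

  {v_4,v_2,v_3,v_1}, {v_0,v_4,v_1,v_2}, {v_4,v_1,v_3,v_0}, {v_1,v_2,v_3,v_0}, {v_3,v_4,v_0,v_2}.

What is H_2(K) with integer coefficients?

We work with the vertex ordering v_0 < v_1 < v_2 < v_3 < v_4. The simplices of K, each written with vertices in increasing order, are:

  0-simplices (5): [v_0], [v_1], [v_2], [v_3], [v_4]
  1-simplices (10): [v_0,v_1], [v_0,v_2], [v_0,v_3], [v_0,v_4], [v_1,v_2], [v_1,v_3], [v_1,v_4], [v_2,v_3], [v_2,v_4], [v_3,v_4]
  2-simplices (10): [v_0,v_1,v_2], [v_0,v_1,v_3], [v_0,v_1,v_4], [v_0,v_2,v_3], [v_0,v_2,v_4], [v_0,v_3,v_4], [v_1,v_2,v_3], [v_1,v_2,v_4], [v_1,v_3,v_4], [v_2,v_3,v_4]
  3-simplices (5): [v_0,v_1,v_2,v_3], [v_0,v_1,v_2,v_4], [v_0,v_1,v_3,v_4], [v_0,v_2,v_3,v_4], [v_1,v_2,v_3,v_4]

so the chain groups are C_0 ≅ Z^5, C_1 ≅ Z^10, C_2 ≅ Z^10, C_3 ≅ Z^5.

The boundary map ∂_1: C_1 → C_0 maps an edge to its endpoints' difference, ∂[p,q] = q − p.
The resulting 5×10 matrix has rank 4, and its Smith normal form has invariant factors (1,1,1,1).

∂_2: C_2 → C_1 sends each 2-simplex [p,q,r] to [q,r] − [p,r] + [p,q]. For instance
  ∂[v_0,v_1,v_2] = [v_1,v_2] − [v_0,v_2] + [v_0,v_1],
  ∂[v_2,v_3,v_4] = [v_3,v_4] − [v_2,v_4] + [v_2,v_3].
As a 10×10 matrix over Z this has rank 6, with invariant factors (1,1,1,1,1,1).

Boundary ∂_3: C_3 → C_2 sends each 3-simplex σ to the alternating sum Σ_i (−1)^i (σ with its i-th vertex removed). For instance
  ∂[v_1,v_2,v_3,v_4] = [v_2,v_3,v_4] − [v_1,v_3,v_4] + [v_1,v_2,v_4] − [v_1,v_2,v_3],
  ∂[v_0,v_2,v_3,v_4] = [v_2,v_3,v_4] − [v_0,v_3,v_4] + [v_0,v_2,v_4] − [v_0,v_2,v_3].
As a 10×5 matrix over Z this has rank 4, with invariant factors (1,1,1,1).

Reading off H_k = ker ∂_k / im ∂_{k+1}:

  H_2: rank ker ∂_2 − rank ∂_3 = (10 − 6) − 4 = 0, and the invariant factors of ∂_3 are all 1, so H_2 = 0.

H_2 ≅ 0.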